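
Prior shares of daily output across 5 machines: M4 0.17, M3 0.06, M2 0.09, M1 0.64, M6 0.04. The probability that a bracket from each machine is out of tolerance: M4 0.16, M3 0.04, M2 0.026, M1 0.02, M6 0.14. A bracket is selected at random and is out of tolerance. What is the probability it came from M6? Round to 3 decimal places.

Prior × likelihood for each hypothesis:
  M4: 0.17 × 0.16 = 0.0272
  M3: 0.06 × 0.04 = 0.0024
  M2: 0.09 × 0.026 = 0.00234
  M1: 0.64 × 0.02 = 0.0128
  M6: 0.04 × 0.14 = 0.0056
Total = 0.05034.
P(M6 | evidence) = 0.0056 / 0.05034 ≈ 0.111.

0.111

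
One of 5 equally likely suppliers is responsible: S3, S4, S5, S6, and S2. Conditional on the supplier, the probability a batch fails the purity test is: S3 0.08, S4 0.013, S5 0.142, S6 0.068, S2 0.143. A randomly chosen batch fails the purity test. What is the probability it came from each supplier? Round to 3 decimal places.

S3 0.179, S4 0.029, S5 0.318, S6 0.152, S2 0.321

Since the prior is uniform, the posterior is proportional to the likelihood:
  S3: 0.08
  S4: 0.013
  S5: 0.142
  S6: 0.068
  S2: 0.143
Total = 0.446.
P(S3 | off-spec) = 0.08/0.446 ≈ 0.179
P(S4 | off-spec) = 0.013/0.446 ≈ 0.029
P(S5 | off-spec) = 0.142/0.446 ≈ 0.318
P(S6 | off-spec) = 0.068/0.446 ≈ 0.152
P(S2 | off-spec) = 0.143/0.446 ≈ 0.321
(Check: 0.179+0.029+0.318+0.152+0.321 = 0.999.)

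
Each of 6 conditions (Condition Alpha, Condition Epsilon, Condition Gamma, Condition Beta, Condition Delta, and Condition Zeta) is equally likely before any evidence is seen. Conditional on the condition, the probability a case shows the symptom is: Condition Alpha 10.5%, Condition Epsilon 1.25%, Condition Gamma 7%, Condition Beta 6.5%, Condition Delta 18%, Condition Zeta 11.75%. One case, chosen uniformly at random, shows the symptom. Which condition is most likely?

Condition Delta

With a uniform prior (1/6 each), posterior ∝ likelihood:
  Condition Alpha: 0.105
  Condition Epsilon: 0.0125
  Condition Gamma: 0.07
  Condition Beta: 0.065
  Condition Delta: 0.18
  Condition Zeta: 0.1175
Total = 0.55.
Largest term belongs to Condition Delta, so Condition Delta is most probable.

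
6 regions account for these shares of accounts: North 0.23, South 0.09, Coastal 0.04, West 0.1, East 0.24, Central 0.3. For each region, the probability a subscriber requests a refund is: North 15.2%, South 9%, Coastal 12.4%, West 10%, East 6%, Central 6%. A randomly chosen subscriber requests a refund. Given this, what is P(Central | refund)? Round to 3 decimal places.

Compute prior × likelihood for every hypothesis:
  North: 0.23 × 0.152 = 0.03496
  South: 0.09 × 0.09 = 0.0081
  Coastal: 0.04 × 0.124 = 0.00496
  West: 0.1 × 0.1 = 0.01
  East: 0.24 × 0.06 = 0.0144
  Central: 0.3 × 0.06 = 0.018
Sum = 0.09042.
P(Central | evidence) = 0.018 / 0.09042 ≈ 0.199.

0.199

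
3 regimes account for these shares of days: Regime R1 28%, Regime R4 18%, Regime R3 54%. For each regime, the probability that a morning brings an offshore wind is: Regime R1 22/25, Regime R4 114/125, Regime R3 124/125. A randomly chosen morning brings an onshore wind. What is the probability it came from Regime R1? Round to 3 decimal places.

0.625

Taking complements, P(onshore | each) = Regime R1 0.12, Regime R4 0.088, Regime R3 0.008.
Prior × likelihood for each hypothesis:
  Regime R1: 0.28 × 0.12 = 0.0336
  Regime R4: 0.18 × 0.088 = 0.01584
  Regime R3: 0.54 × 0.008 = 0.00432
Sum = 0.05376.
P(Regime R1 | evidence) = 0.0336 / 0.05376 ≈ 0.625.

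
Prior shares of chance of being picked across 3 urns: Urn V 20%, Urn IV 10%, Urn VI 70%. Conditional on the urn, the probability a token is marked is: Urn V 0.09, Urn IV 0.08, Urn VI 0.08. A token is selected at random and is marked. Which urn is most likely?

Urn VI

By Bayes' rule, posterior ∝ prior × likelihood:
  Urn V: 0.2 × 0.09 = 0.018
  Urn IV: 0.1 × 0.08 = 0.008
  Urn VI: 0.7 × 0.08 = 0.056
Normalizing constant = 0.082.
Largest term belongs to Urn VI, so Urn VI is most probable.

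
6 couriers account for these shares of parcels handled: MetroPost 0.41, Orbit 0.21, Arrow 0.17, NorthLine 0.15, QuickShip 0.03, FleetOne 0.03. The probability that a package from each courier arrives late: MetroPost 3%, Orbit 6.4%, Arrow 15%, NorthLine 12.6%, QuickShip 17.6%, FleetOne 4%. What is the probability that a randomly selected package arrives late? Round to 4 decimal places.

0.0766

By Bayes' rule, posterior ∝ prior × likelihood:
  MetroPost: 0.41 × 0.03 = 0.0123
  Orbit: 0.21 × 0.064 = 0.01344
  Arrow: 0.17 × 0.15 = 0.0255
  NorthLine: 0.15 × 0.126 = 0.0189
  QuickShip: 0.03 × 0.176 = 0.00528
  FleetOne: 0.03 × 0.04 = 0.0012
P(late) = 0.0123 + 0.01344 + 0.0255 + 0.0189 + 0.00528 + 0.0012 = 0.07662 → 0.0766.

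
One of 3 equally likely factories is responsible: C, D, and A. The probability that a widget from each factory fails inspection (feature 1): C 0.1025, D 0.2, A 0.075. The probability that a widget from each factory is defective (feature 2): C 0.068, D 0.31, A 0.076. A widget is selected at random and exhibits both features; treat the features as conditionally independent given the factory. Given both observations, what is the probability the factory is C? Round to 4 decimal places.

0.0933

Since the prior is uniform, the posterior is proportional to the likelihood:
  C: 0.1025 × 0.068 = 0.00697
  D: 0.2 × 0.31 = 0.062
  A: 0.075 × 0.076 = 0.0057
Total = 0.07467.
P(C | evidence) = 0.00697 / 0.07467 ≈ 0.0933.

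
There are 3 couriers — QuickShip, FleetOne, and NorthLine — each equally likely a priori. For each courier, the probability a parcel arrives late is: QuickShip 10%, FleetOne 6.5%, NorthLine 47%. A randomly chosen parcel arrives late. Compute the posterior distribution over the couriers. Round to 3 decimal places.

With a uniform prior (1/3 each), posterior ∝ likelihood:
  QuickShip: 0.1
  FleetOne: 0.065
  NorthLine: 0.47
Sum = 0.635.
P(QuickShip | late) = 0.1/0.635 ≈ 0.157
P(FleetOne | late) = 0.065/0.635 ≈ 0.102
P(NorthLine | late) = 0.47/0.635 ≈ 0.740

QuickShip 0.157, FleetOne 0.102, NorthLine 0.740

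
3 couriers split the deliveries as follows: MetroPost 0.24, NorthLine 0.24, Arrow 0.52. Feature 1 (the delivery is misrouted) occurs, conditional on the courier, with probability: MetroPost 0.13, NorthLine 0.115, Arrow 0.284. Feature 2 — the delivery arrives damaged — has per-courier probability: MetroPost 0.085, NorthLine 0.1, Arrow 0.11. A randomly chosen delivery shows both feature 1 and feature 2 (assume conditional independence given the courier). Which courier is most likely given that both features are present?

Prior × likelihood for each hypothesis:
  MetroPost: 0.24 × 0.13 × 0.085 = 0.002652
  NorthLine: 0.24 × 0.115 × 0.1 = 0.00276
  Arrow: 0.52 × 0.284 × 0.11 = 0.0162448
Sum = 0.0216568.
Largest term belongs to Arrow, so Arrow is most probable.

Arrow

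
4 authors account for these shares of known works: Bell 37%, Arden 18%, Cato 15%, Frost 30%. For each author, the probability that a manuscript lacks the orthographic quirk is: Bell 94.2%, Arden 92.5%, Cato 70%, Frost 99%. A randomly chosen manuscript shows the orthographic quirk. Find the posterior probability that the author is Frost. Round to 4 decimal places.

Taking complements, P(quirk | each) = Bell 0.058, Arden 0.075, Cato 0.3, Frost 0.01.
By Bayes' rule, posterior ∝ prior × likelihood:
  Bell: 0.37 × 0.058 = 0.02146
  Arden: 0.18 × 0.075 = 0.0135
  Cato: 0.15 × 0.3 = 0.045
  Frost: 0.3 × 0.01 = 0.003
Normalizing constant = 0.08296.
P(Frost | evidence) = 0.003 / 0.08296 ≈ 0.0362.

0.0362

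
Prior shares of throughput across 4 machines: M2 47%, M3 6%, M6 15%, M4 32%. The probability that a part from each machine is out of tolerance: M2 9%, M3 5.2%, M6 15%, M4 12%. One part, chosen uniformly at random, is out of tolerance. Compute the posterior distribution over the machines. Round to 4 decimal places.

M2 0.3979, M3 0.0293, M6 0.2116, M4 0.3612

Unnormalized posteriors (prior × likelihood):
  M2: 0.47 × 0.09 = 0.0423
  M3: 0.06 × 0.052 = 0.00312
  M6: 0.15 × 0.15 = 0.0225
  M4: 0.32 × 0.12 = 0.0384
Total = 0.10632.
P(M2 | oversize) = 0.0423/0.10632 ≈ 0.3979
P(M3 | oversize) = 0.00312/0.10632 ≈ 0.0293
P(M6 | oversize) = 0.0225/0.10632 ≈ 0.2116
P(M4 | oversize) = 0.0384/0.10632 ≈ 0.3612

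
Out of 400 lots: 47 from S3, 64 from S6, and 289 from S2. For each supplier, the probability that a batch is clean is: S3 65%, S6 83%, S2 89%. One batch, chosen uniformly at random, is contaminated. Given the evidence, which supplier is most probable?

Taking complements, P(contaminated | each) = S3 0.35, S6 0.17, S2 0.11.
By Bayes' rule, posterior ∝ prior × likelihood:
  S3: 0.1175 × 0.35 = 0.041125
  S6: 0.16 × 0.17 = 0.0272
  S2: 0.7225 × 0.11 = 0.079475
Normalizing constant = 0.1478.
Largest term belongs to S2, so S2 is most probable.

S2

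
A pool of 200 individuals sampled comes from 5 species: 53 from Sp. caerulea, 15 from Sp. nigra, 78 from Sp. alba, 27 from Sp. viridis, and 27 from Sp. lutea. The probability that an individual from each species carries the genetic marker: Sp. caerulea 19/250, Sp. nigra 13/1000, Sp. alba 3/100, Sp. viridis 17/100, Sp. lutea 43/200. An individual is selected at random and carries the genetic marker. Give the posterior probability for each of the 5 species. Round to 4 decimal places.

Sp. caerulea 0.2375, Sp. nigra 0.0115, Sp. alba 0.1380, Sp. viridis 0.2707, Sp. lutea 0.3423

Prior × likelihood for each hypothesis:
  Sp. caerulea: 0.265 × 0.076 = 0.02014
  Sp. nigra: 0.075 × 0.013 = 0.000975
  Sp. alba: 0.39 × 0.03 = 0.0117
  Sp. viridis: 0.135 × 0.17 = 0.02295
  Sp. lutea: 0.135 × 0.215 = 0.029025
Normalizing constant = 0.08479.
P(Sp. caerulea | marker) = 0.02014/0.08479 ≈ 0.2375
P(Sp. nigra | marker) = 0.000975/0.08479 ≈ 0.0115
P(Sp. alba | marker) = 0.0117/0.08479 ≈ 0.1380
P(Sp. viridis | marker) = 0.02295/0.08479 ≈ 0.2707
P(Sp. lutea | marker) = 0.029025/0.08479 ≈ 0.3423
(Check: 0.2375+0.0115+0.1380+0.2707+0.3423 = 1.0000.)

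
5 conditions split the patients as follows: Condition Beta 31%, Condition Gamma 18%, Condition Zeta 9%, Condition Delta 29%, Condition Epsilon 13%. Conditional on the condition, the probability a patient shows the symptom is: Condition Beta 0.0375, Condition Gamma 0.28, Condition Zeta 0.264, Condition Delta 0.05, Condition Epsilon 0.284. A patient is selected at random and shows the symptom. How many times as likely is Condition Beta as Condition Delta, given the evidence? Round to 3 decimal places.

Prior × likelihood for each hypothesis:
  Condition Beta: 0.31 × 0.0375 = 0.011625
  Condition Gamma: 0.18 × 0.28 = 0.0504
  Condition Zeta: 0.09 × 0.264 = 0.02376
  Condition Delta: 0.29 × 0.05 = 0.0145
  Condition Epsilon: 0.13 × 0.284 = 0.03692
Total = 0.137205.
The ratio is 0.011625 / 0.0145 (the normalizer cancels) = 0.802.

0.802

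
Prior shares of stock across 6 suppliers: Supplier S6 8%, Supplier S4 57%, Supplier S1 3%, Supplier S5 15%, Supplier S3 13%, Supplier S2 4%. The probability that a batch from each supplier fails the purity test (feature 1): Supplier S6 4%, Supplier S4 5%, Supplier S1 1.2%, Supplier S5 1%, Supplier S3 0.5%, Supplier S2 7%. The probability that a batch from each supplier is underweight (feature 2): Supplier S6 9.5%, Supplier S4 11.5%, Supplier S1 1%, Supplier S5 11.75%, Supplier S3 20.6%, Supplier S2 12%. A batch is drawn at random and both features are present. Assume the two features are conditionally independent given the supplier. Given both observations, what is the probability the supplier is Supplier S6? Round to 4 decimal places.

Prior × likelihood for each hypothesis:
  Supplier S6: 0.08 × 0.04 × 0.095 = 0.000304
  Supplier S4: 0.57 × 0.05 × 0.115 = 0.0032775
  Supplier S1: 0.03 × 0.012 × 0.01 = 0.0000036
  Supplier S5: 0.15 × 0.01 × 0.1175 = 0.00017625
  Supplier S3: 0.13 × 0.005 × 0.206 = 0.0001339
  Supplier S2: 0.04 × 0.07 × 0.12 = 0.000336
Total = 0.00423125.
P(Supplier S6 | evidence) = 0.000304 / 0.00423125 ≈ 0.0718.

0.0718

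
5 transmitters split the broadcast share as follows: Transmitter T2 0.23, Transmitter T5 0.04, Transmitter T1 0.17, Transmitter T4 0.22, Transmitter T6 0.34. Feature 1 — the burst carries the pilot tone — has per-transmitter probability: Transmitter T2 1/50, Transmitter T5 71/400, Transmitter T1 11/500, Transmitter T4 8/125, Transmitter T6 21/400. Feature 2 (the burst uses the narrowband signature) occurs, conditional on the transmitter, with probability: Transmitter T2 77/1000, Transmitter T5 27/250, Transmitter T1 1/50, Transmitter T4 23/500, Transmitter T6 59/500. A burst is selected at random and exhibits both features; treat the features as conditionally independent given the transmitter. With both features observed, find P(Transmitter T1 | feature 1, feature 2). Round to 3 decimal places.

Unnormalized posteriors (prior × likelihood):
  Transmitter T2: 0.23 × 0.02 × 0.077 = 0.0003542
  Transmitter T5: 0.04 × 0.1775 × 0.108 = 0.0007668
  Transmitter T1: 0.17 × 0.022 × 0.02 = 0.0000748
  Transmitter T4: 0.22 × 0.064 × 0.046 = 0.00064768
  Transmitter T6: 0.34 × 0.0525 × 0.118 = 0.0021063
Sum = 0.00394978.
P(Transmitter T1 | evidence) = 0.0000748 / 0.00394978 ≈ 0.019.

0.019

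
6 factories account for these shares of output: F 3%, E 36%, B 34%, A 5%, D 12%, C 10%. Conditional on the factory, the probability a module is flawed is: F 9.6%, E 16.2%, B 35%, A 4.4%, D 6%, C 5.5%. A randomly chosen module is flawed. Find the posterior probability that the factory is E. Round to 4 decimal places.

0.2989

Prior × likelihood for each hypothesis:
  F: 0.03 × 0.096 = 0.00288
  E: 0.36 × 0.162 = 0.05832
  B: 0.34 × 0.35 = 0.119
  A: 0.05 × 0.044 = 0.0022
  D: 0.12 × 0.06 = 0.0072
  C: 0.1 × 0.055 = 0.0055
Total = 0.1951.
P(E | evidence) = 0.05832 / 0.1951 ≈ 0.2989.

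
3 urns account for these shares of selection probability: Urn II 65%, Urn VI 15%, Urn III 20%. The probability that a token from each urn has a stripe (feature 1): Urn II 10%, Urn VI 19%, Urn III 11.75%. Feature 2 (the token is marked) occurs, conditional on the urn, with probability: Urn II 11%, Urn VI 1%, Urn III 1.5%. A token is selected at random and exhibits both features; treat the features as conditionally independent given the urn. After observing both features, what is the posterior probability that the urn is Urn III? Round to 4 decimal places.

0.0453

Unnormalized posteriors (prior × likelihood):
  Urn II: 0.65 × 0.1 × 0.11 = 0.00715
  Urn VI: 0.15 × 0.19 × 0.01 = 0.000285
  Urn III: 0.2 × 0.1175 × 0.015 = 0.0003525
Total = 0.0077875.
P(Urn III | evidence) = 0.0003525 / 0.0077875 ≈ 0.0453.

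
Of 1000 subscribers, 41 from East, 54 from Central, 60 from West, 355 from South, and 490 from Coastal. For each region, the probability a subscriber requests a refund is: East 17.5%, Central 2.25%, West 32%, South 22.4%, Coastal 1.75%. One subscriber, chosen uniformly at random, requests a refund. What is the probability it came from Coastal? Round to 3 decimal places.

Prior × likelihood for each hypothesis:
  East: 0.041 × 0.175 = 0.007175
  Central: 0.054 × 0.0225 = 0.001215
  West: 0.06 × 0.32 = 0.0192
  South: 0.355 × 0.224 = 0.07952
  Coastal: 0.49 × 0.0175 = 0.008575
Normalizing constant = 0.115685.
P(Coastal | evidence) = 0.008575 / 0.115685 ≈ 0.074.

0.074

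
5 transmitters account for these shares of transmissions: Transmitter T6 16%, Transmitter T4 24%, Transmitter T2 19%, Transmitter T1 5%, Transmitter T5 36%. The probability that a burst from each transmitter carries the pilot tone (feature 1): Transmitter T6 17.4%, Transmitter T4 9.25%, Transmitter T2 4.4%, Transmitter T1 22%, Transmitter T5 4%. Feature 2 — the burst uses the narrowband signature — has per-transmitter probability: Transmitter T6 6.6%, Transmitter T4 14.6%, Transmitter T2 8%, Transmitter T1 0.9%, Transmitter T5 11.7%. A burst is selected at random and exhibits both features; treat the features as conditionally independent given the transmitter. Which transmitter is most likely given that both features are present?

Transmitter T4

Prior × likelihood for each hypothesis:
  Transmitter T6: 0.16 × 0.174 × 0.066 = 0.00183744
  Transmitter T4: 0.24 × 0.0925 × 0.146 = 0.0032412
  Transmitter T2: 0.19 × 0.044 × 0.08 = 0.0006688
  Transmitter T1: 0.05 × 0.22 × 0.009 = 0.000099
  Transmitter T5: 0.36 × 0.04 × 0.117 = 0.0016848
Normalizing constant = 0.00753124.
Largest term belongs to Transmitter T4, so Transmitter T4 is most probable.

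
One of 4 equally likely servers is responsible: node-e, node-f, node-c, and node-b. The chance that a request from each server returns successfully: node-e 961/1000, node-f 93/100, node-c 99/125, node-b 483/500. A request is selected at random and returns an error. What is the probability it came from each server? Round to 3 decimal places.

node-e 0.111, node-f 0.199, node-c 0.593, node-b 0.097

Taking complements, P(error | each) = node-e 0.039, node-f 0.07, node-c 0.208, node-b 0.034.
Since the prior is uniform, the posterior is proportional to the likelihood:
  node-e: 0.039
  node-f: 0.07
  node-c: 0.208
  node-b: 0.034
Total = 0.351.
P(node-e | error) = 0.039/0.351 ≈ 0.111
P(node-f | error) = 0.07/0.351 ≈ 0.199
P(node-c | error) = 0.208/0.351 ≈ 0.593
P(node-b | error) = 0.034/0.351 ≈ 0.097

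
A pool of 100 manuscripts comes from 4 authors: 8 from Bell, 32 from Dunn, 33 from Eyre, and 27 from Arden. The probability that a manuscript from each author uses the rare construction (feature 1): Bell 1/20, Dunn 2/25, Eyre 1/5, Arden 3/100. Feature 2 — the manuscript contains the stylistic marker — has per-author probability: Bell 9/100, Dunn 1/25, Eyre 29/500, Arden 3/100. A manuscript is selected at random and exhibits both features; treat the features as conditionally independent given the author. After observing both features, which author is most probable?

Compute prior × likelihood for every hypothesis:
  Bell: 0.08 × 0.05 × 0.09 = 0.00036
  Dunn: 0.32 × 0.08 × 0.04 = 0.001024
  Eyre: 0.33 × 0.2 × 0.058 = 0.003828
  Arden: 0.27 × 0.03 × 0.03 = 0.000243
Normalizing constant = 0.005455.
Largest term belongs to Eyre, so Eyre is most probable.

Eyre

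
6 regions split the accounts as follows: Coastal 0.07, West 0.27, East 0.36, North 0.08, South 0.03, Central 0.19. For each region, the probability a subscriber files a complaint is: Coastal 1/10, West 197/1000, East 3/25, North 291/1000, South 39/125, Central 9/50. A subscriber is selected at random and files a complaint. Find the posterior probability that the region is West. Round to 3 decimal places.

By Bayes' rule, posterior ∝ prior × likelihood:
  Coastal: 0.07 × 0.1 = 0.007
  West: 0.27 × 0.197 = 0.05319
  East: 0.36 × 0.12 = 0.0432
  North: 0.08 × 0.291 = 0.02328
  South: 0.03 × 0.312 = 0.00936
  Central: 0.19 × 0.18 = 0.0342
Total = 0.17023.
P(West | evidence) = 0.05319 / 0.17023 ≈ 0.312.

0.312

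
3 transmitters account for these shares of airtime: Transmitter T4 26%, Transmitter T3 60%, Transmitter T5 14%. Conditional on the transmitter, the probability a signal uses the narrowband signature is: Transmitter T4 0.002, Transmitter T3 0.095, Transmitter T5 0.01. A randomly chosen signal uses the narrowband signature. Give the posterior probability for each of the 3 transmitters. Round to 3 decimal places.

Compute prior × likelihood for every hypothesis:
  Transmitter T4: 0.26 × 0.002 = 0.00052
  Transmitter T3: 0.6 × 0.095 = 0.057
  Transmitter T5: 0.14 × 0.01 = 0.0014
Sum = 0.05892.
P(Transmitter T4 | narrowband) = 0.00052/0.05892 ≈ 0.009
P(Transmitter T3 | narrowband) = 0.057/0.05892 ≈ 0.967
P(Transmitter T5 | narrowband) = 0.0014/0.05892 ≈ 0.024
(Check: 0.009+0.967+0.024 = 1.000.)

Transmitter T4 0.009, Transmitter T3 0.967, Transmitter T5 0.024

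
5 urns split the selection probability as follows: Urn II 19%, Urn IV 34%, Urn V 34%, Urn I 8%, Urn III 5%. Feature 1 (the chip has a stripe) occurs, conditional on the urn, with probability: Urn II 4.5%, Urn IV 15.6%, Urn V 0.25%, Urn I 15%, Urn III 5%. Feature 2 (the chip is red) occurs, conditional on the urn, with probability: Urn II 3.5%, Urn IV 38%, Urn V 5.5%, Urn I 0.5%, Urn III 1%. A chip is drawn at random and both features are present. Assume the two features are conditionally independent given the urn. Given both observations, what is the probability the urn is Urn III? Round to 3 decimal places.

0.001

Unnormalized posteriors (prior × likelihood):
  Urn II: 0.19 × 0.045 × 0.035 = 0.00029925
  Urn IV: 0.34 × 0.156 × 0.38 = 0.0201552
  Urn V: 0.34 × 0.0025 × 0.055 = 0.00004675
  Urn I: 0.08 × 0.15 × 0.005 = 0.00006
  Urn III: 0.05 × 0.05 × 0.01 = 0.000025
Sum = 0.0205862.
P(Urn III | evidence) = 0.000025 / 0.0205862 ≈ 0.001.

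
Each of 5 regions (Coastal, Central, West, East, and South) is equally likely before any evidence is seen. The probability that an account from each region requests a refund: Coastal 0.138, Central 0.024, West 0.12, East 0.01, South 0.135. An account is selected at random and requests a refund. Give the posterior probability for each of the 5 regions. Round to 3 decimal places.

Coastal 0.323, Central 0.056, West 0.281, East 0.023, South 0.316

With a uniform prior (1/5 each), posterior ∝ likelihood:
  Coastal: 0.138
  Central: 0.024
  West: 0.12
  East: 0.01
  South: 0.135
Normalizing constant = 0.427.
P(Coastal | refund) = 0.138/0.427 ≈ 0.323
P(Central | refund) = 0.024/0.427 ≈ 0.056
P(West | refund) = 0.12/0.427 ≈ 0.281
P(East | refund) = 0.01/0.427 ≈ 0.023
P(South | refund) = 0.135/0.427 ≈ 0.316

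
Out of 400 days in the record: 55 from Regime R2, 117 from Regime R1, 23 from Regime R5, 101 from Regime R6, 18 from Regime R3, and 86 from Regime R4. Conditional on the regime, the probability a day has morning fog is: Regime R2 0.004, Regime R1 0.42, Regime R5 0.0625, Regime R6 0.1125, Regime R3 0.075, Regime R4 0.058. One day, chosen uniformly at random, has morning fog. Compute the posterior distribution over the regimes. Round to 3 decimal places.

Regime R2 0.003, Regime R1 0.717, Regime R5 0.021, Regime R6 0.166, Regime R3 0.020, Regime R4 0.073

Compute prior × likelihood for every hypothesis:
  Regime R2: 0.1375 × 0.004 = 0.00055
  Regime R1: 0.2925 × 0.42 = 0.12285
  Regime R5: 0.0575 × 0.0625 = 0.00359375
  Regime R6: 0.2525 × 0.1125 = 0.02840625
  Regime R3: 0.045 × 0.075 = 0.003375
  Regime R4: 0.215 × 0.058 = 0.01247
Total = 0.171245.
P(Regime R2 | fog) = 0.00055/0.171245 ≈ 0.003
P(Regime R1 | fog) = 0.12285/0.171245 ≈ 0.717
P(Regime R5 | fog) = 0.00359375/0.171245 ≈ 0.021
P(Regime R6 | fog) = 0.02840625/0.171245 ≈ 0.166
P(Regime R3 | fog) = 0.003375/0.171245 ≈ 0.020
P(Regime R4 | fog) = 0.01247/0.171245 ≈ 0.073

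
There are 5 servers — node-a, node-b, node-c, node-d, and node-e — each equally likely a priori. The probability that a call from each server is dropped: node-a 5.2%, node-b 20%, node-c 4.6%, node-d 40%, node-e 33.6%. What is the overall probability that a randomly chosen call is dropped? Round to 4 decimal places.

Since the prior is uniform, the posterior is proportional to the likelihood:
  node-a: 0.052
  node-b: 0.2
  node-c: 0.046
  node-d: 0.4
  node-e: 0.336
P(dropped) = (1/5) × (0.052 + 0.2 + 0.046 + 0.4 + 0.336) = 1.034/5 ≈ 0.2068.

0.2068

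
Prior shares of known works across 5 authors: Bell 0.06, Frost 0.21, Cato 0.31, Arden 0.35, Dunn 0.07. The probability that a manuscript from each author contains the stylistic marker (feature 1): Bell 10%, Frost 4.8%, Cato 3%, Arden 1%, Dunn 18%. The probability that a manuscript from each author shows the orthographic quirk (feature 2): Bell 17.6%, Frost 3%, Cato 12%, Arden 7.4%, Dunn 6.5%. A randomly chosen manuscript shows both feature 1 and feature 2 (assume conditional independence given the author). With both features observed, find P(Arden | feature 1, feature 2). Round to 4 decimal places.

0.0729

By Bayes' rule, posterior ∝ prior × likelihood:
  Bell: 0.06 × 0.1 × 0.176 = 0.001056
  Frost: 0.21 × 0.048 × 0.03 = 0.0003024
  Cato: 0.31 × 0.03 × 0.12 = 0.001116
  Arden: 0.35 × 0.01 × 0.074 = 0.000259
  Dunn: 0.07 × 0.18 × 0.065 = 0.000819
Sum = 0.0035524.
P(Arden | evidence) = 0.000259 / 0.0035524 ≈ 0.0729.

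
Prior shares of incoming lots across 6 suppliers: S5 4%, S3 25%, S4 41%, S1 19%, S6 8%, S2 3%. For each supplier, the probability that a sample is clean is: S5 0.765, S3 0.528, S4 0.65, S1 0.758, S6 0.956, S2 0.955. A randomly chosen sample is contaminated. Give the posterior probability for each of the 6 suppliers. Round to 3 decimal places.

S5 0.029, S3 0.367, S4 0.446, S1 0.143, S6 0.011, S2 0.004

Taking complements, P(contaminated | each) = S5 0.235, S3 0.472, S4 0.35, S1 0.242, S6 0.044, S2 0.045.
Unnormalized posteriors (prior × likelihood):
  S5: 0.04 × 0.235 = 0.0094
  S3: 0.25 × 0.472 = 0.118
  S4: 0.41 × 0.35 = 0.1435
  S1: 0.19 × 0.242 = 0.04598
  S6: 0.08 × 0.044 = 0.00352
  S2: 0.03 × 0.045 = 0.00135
Total = 0.32175.
P(S5 | contaminated) = 0.0094/0.32175 ≈ 0.029
P(S3 | contaminated) = 0.118/0.32175 ≈ 0.367
P(S4 | contaminated) = 0.1435/0.32175 ≈ 0.446
P(S1 | contaminated) = 0.04598/0.32175 ≈ 0.143
P(S6 | contaminated) = 0.00352/0.32175 ≈ 0.011
P(S2 | contaminated) = 0.00135/0.32175 ≈ 0.004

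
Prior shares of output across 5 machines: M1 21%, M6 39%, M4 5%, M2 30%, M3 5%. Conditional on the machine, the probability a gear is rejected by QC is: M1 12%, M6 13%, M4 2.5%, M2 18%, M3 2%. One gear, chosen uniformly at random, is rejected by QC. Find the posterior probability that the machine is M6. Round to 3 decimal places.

Unnormalized posteriors (prior × likelihood):
  M1: 0.21 × 0.12 = 0.0252
  M6: 0.39 × 0.13 = 0.0507
  M4: 0.05 × 0.025 = 0.00125
  M2: 0.3 × 0.18 = 0.054
  M3: 0.05 × 0.02 = 0.001
Total = 0.13215.
P(M6 | evidence) = 0.0507 / 0.13215 ≈ 0.384.

0.384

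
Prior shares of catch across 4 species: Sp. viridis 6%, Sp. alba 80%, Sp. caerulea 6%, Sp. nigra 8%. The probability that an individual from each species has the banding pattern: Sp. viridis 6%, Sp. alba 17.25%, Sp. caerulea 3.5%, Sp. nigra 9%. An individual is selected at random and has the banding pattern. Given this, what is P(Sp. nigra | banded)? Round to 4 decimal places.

0.0477

Unnormalized posteriors (prior × likelihood):
  Sp. viridis: 0.06 × 0.06 = 0.0036
  Sp. alba: 0.8 × 0.1725 = 0.138
  Sp. caerulea: 0.06 × 0.035 = 0.0021
  Sp. nigra: 0.08 × 0.09 = 0.0072
Normalizing constant = 0.1509.
P(Sp. nigra | evidence) = 0.0072 / 0.1509 ≈ 0.0477.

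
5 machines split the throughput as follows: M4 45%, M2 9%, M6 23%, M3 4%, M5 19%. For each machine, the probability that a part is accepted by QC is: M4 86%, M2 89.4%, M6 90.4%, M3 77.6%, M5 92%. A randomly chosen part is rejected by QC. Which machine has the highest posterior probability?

Taking complements, P(rejected | each) = M4 0.14, M2 0.106, M6 0.096, M3 0.224, M5 0.08.
Unnormalized posteriors (prior × likelihood):
  M4: 0.45 × 0.14 = 0.063
  M2: 0.09 × 0.106 = 0.00954
  M6: 0.23 × 0.096 = 0.02208
  M3: 0.04 × 0.224 = 0.00896
  M5: 0.19 × 0.08 = 0.0152
Normalizing constant = 0.11878.
Largest term belongs to M4, so M4 is most probable.

M4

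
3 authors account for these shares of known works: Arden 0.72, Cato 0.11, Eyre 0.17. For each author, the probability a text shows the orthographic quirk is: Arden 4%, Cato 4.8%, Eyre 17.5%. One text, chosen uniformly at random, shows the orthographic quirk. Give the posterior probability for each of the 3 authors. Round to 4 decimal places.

Arden 0.4512, Cato 0.0827, Eyre 0.4661

Unnormalized posteriors (prior × likelihood):
  Arden: 0.72 × 0.04 = 0.0288
  Cato: 0.11 × 0.048 = 0.00528
  Eyre: 0.17 × 0.175 = 0.02975
Total = 0.06383.
P(Arden | quirk) = 0.0288/0.06383 ≈ 0.4512
P(Cato | quirk) = 0.00528/0.06383 ≈ 0.0827
P(Eyre | quirk) = 0.02975/0.06383 ≈ 0.4661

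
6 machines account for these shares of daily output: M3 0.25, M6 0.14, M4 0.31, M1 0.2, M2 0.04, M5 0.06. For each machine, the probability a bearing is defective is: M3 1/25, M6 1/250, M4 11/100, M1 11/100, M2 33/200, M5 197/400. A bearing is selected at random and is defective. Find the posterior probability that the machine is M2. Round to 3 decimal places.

0.064

By Bayes' rule, posterior ∝ prior × likelihood:
  M3: 0.25 × 0.04 = 0.01
  M6: 0.14 × 0.004 = 0.00056
  M4: 0.31 × 0.11 = 0.0341
  M1: 0.2 × 0.11 = 0.022
  M2: 0.04 × 0.165 = 0.0066
  M5: 0.06 × 0.4925 = 0.02955
Sum = 0.10281.
P(M2 | evidence) = 0.0066 / 0.10281 ≈ 0.064.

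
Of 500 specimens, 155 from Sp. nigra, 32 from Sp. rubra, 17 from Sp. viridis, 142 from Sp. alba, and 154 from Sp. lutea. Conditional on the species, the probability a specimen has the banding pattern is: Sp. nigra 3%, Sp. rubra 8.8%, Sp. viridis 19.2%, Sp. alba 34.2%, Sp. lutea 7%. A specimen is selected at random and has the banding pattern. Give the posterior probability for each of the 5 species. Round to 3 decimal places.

Sp. nigra 0.066, Sp. rubra 0.040, Sp. viridis 0.047, Sp. alba 0.693, Sp. lutea 0.154

Compute prior × likelihood for every hypothesis:
  Sp. nigra: 0.31 × 0.03 = 0.0093
  Sp. rubra: 0.064 × 0.088 = 0.005632
  Sp. viridis: 0.034 × 0.192 = 0.006528
  Sp. alba: 0.284 × 0.342 = 0.097128
  Sp. lutea: 0.308 × 0.07 = 0.02156
Sum = 0.140148.
P(Sp. nigra | banded) = 0.0093/0.140148 ≈ 0.066
P(Sp. rubra | banded) = 0.005632/0.140148 ≈ 0.040
P(Sp. viridis | banded) = 0.006528/0.140148 ≈ 0.047
P(Sp. alba | banded) = 0.097128/0.140148 ≈ 0.693
P(Sp. lutea | banded) = 0.02156/0.140148 ≈ 0.154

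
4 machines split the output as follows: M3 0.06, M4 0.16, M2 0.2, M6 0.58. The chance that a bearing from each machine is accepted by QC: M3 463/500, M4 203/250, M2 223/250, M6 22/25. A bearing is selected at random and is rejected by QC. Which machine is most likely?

Taking complements, P(rejected | each) = M3 0.074, M4 0.188, M2 0.108, M6 0.12.
By Bayes' rule, posterior ∝ prior × likelihood:
  M3: 0.06 × 0.074 = 0.00444
  M4: 0.16 × 0.188 = 0.03008
  M2: 0.2 × 0.108 = 0.0216
  M6: 0.58 × 0.12 = 0.0696
Sum = 0.12572.
Largest term belongs to M6, so M6 is most probable.

M6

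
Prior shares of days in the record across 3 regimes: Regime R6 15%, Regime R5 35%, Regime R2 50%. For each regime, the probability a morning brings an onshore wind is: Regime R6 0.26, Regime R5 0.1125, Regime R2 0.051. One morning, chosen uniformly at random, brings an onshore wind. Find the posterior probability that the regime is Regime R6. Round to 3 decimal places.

0.375

Unnormalized posteriors (prior × likelihood):
  Regime R6: 0.15 × 0.26 = 0.039
  Regime R5: 0.35 × 0.1125 = 0.039375
  Regime R2: 0.5 × 0.051 = 0.0255
Sum = 0.103875.
P(Regime R6 | evidence) = 0.039 / 0.103875 ≈ 0.375.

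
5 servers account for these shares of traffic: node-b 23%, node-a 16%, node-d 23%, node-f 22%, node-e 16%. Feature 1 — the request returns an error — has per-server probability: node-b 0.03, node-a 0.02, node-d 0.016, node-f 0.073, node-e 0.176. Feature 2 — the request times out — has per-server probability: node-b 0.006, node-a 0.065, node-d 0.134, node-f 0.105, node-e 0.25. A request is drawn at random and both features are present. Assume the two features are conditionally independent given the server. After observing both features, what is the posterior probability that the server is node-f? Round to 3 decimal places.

0.178

Compute prior × likelihood for every hypothesis:
  node-b: 0.23 × 0.03 × 0.006 = 0.0000414
  node-a: 0.16 × 0.02 × 0.065 = 0.000208
  node-d: 0.23 × 0.016 × 0.134 = 0.00049312
  node-f: 0.22 × 0.073 × 0.105 = 0.0016863
  node-e: 0.16 × 0.176 × 0.25 = 0.00704
Total = 0.00946882.
P(node-f | evidence) = 0.0016863 / 0.00946882 ≈ 0.178.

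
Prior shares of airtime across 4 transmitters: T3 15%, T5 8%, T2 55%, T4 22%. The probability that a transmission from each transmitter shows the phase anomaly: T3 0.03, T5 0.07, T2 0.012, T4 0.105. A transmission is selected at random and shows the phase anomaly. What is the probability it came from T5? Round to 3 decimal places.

Prior × likelihood for each hypothesis:
  T3: 0.15 × 0.03 = 0.0045
  T5: 0.08 × 0.07 = 0.0056
  T2: 0.55 × 0.012 = 0.0066
  T4: 0.22 × 0.105 = 0.0231
Total = 0.0398.
P(T5 | evidence) = 0.0056 / 0.0398 ≈ 0.141.

0.141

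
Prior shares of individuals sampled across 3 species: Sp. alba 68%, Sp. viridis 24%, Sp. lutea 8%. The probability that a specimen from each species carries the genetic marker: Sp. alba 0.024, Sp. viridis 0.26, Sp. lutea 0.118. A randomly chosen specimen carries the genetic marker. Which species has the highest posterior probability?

Unnormalized posteriors (prior × likelihood):
  Sp. alba: 0.68 × 0.024 = 0.01632
  Sp. viridis: 0.24 × 0.26 = 0.0624
  Sp. lutea: 0.08 × 0.118 = 0.00944
Total = 0.08816.
Largest term belongs to Sp. viridis, so Sp. viridis is most probable.

Sp. viridis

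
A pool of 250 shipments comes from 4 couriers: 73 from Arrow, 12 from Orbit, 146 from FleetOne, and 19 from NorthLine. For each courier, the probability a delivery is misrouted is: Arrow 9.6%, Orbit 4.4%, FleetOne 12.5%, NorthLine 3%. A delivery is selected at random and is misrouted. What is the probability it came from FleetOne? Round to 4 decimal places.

0.6924

Prior × likelihood for each hypothesis:
  Arrow: 0.292 × 0.096 = 0.028032
  Orbit: 0.048 × 0.044 = 0.002112
  FleetOne: 0.584 × 0.125 = 0.073
  NorthLine: 0.076 × 0.03 = 0.00228
Normalizing constant = 0.105424.
P(FleetOne | evidence) = 0.073 / 0.105424 ≈ 0.6924.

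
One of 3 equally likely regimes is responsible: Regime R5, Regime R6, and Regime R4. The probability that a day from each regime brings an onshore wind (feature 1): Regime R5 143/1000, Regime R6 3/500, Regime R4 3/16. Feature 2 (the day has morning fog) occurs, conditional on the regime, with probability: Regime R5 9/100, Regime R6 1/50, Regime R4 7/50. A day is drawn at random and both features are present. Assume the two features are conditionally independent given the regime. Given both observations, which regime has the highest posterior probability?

Regime R4

With a uniform prior (1/3 each), posterior ∝ likelihood:
  Regime R5: 0.143 × 0.09 = 0.01287
  Regime R6: 0.006 × 0.02 = 0.00012
  Regime R4: 0.1875 × 0.14 = 0.02625
Total = 0.03924.
Largest term belongs to Regime R4, so Regime R4 is most probable.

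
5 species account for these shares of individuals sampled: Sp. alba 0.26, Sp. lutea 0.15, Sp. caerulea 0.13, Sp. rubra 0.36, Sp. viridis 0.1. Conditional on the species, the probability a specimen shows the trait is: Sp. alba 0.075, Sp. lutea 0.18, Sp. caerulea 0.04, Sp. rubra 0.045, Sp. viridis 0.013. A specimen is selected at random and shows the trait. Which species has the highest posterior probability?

By Bayes' rule, posterior ∝ prior × likelihood:
  Sp. alba: 0.26 × 0.075 = 0.0195
  Sp. lutea: 0.15 × 0.18 = 0.027
  Sp. caerulea: 0.13 × 0.04 = 0.0052
  Sp. rubra: 0.36 × 0.045 = 0.0162
  Sp. viridis: 0.1 × 0.013 = 0.0013
Total = 0.0692.
Largest term belongs to Sp. lutea, so Sp. lutea is most probable.

Sp. lutea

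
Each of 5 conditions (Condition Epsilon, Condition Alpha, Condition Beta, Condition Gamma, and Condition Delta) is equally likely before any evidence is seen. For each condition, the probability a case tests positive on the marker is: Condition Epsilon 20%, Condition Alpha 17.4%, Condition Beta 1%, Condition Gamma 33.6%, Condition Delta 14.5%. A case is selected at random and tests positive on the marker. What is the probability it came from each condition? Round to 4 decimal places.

Condition Epsilon 0.2312, Condition Alpha 0.2012, Condition Beta 0.0116, Condition Gamma 0.3884, Condition Delta 0.1676

With a uniform prior (1/5 each), posterior ∝ likelihood:
  Condition Epsilon: 0.2
  Condition Alpha: 0.174
  Condition Beta: 0.01
  Condition Gamma: 0.336
  Condition Delta: 0.145
Normalizing constant = 0.865.
P(Condition Epsilon | marker-positive) = 0.2/0.865 ≈ 0.2312
P(Condition Alpha | marker-positive) = 0.174/0.865 ≈ 0.2012
P(Condition Beta | marker-positive) = 0.01/0.865 ≈ 0.0116
P(Condition Gamma | marker-positive) = 0.336/0.865 ≈ 0.3884
P(Condition Delta | marker-positive) = 0.145/0.865 ≈ 0.1676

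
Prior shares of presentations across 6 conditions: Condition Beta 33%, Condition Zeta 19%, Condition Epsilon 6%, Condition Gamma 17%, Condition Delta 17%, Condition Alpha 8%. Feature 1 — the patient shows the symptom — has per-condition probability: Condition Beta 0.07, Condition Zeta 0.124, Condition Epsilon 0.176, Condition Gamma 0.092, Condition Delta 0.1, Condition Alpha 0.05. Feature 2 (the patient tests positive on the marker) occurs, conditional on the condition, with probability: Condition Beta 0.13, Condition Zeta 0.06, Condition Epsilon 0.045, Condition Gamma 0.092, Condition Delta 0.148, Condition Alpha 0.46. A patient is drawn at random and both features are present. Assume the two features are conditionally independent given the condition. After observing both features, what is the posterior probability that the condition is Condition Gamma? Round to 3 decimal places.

0.135

Compute prior × likelihood for every hypothesis:
  Condition Beta: 0.33 × 0.07 × 0.13 = 0.003003
  Condition Zeta: 0.19 × 0.124 × 0.06 = 0.0014136
  Condition Epsilon: 0.06 × 0.176 × 0.045 = 0.0004752
  Condition Gamma: 0.17 × 0.092 × 0.092 = 0.00143888
  Condition Delta: 0.17 × 0.1 × 0.148 = 0.002516
  Condition Alpha: 0.08 × 0.05 × 0.46 = 0.00184
Sum = 0.01068668.
P(Condition Gamma | evidence) = 0.00143888 / 0.01068668 ≈ 0.135.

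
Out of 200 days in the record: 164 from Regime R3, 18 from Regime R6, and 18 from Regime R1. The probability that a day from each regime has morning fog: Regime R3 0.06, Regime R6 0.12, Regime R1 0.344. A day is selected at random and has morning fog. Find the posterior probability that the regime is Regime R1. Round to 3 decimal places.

Compute prior × likelihood for every hypothesis:
  Regime R3: 0.82 × 0.06 = 0.0492
  Regime R6: 0.09 × 0.12 = 0.0108
  Regime R1: 0.09 × 0.344 = 0.03096
Total = 0.09096.
P(Regime R1 | evidence) = 0.03096 / 0.09096 ≈ 0.340.

0.340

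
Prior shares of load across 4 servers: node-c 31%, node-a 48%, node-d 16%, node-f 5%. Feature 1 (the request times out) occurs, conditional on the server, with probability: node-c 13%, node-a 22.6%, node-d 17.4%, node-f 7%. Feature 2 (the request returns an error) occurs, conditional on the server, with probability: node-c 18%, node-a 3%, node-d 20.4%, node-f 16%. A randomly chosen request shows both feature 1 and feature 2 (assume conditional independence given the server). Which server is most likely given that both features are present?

Unnormalized posteriors (prior × likelihood):
  node-c: 0.31 × 0.13 × 0.18 = 0.007254
  node-a: 0.48 × 0.226 × 0.03 = 0.0032544
  node-d: 0.16 × 0.174 × 0.204 = 0.00567936
  node-f: 0.05 × 0.07 × 0.16 = 0.00056
Sum = 0.01674776.
Largest term belongs to node-c, so node-c is most probable.

node-c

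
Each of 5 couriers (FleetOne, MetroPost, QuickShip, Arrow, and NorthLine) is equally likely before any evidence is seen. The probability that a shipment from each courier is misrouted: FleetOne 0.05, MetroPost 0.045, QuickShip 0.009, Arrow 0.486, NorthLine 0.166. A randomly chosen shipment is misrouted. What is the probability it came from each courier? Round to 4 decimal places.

FleetOne 0.0661, MetroPost 0.0595, QuickShip 0.0119, Arrow 0.6429, NorthLine 0.2196

With a uniform prior (1/5 each), posterior ∝ likelihood:
  FleetOne: 0.05
  MetroPost: 0.045
  QuickShip: 0.009
  Arrow: 0.486
  NorthLine: 0.166
Sum = 0.756.
P(FleetOne | misrouted) = 0.05/0.756 ≈ 0.0661
P(MetroPost | misrouted) = 0.045/0.756 ≈ 0.0595
P(QuickShip | misrouted) = 0.009/0.756 ≈ 0.0119
P(Arrow | misrouted) = 0.486/0.756 ≈ 0.6429
P(NorthLine | misrouted) = 0.166/0.756 ≈ 0.2196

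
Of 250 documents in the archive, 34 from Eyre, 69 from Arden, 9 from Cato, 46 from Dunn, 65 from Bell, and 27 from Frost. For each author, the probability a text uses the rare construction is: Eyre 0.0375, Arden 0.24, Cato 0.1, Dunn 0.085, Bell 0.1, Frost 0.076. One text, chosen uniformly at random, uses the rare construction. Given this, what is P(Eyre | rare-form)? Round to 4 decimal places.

By Bayes' rule, posterior ∝ prior × likelihood:
  Eyre: 0.136 × 0.0375 = 0.0051
  Arden: 0.276 × 0.24 = 0.06624
  Cato: 0.036 × 0.1 = 0.0036
  Dunn: 0.184 × 0.085 = 0.01564
  Bell: 0.26 × 0.1 = 0.026
  Frost: 0.108 × 0.076 = 0.008208
Total = 0.124788.
P(Eyre | evidence) = 0.0051 / 0.124788 ≈ 0.0409.

0.0409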